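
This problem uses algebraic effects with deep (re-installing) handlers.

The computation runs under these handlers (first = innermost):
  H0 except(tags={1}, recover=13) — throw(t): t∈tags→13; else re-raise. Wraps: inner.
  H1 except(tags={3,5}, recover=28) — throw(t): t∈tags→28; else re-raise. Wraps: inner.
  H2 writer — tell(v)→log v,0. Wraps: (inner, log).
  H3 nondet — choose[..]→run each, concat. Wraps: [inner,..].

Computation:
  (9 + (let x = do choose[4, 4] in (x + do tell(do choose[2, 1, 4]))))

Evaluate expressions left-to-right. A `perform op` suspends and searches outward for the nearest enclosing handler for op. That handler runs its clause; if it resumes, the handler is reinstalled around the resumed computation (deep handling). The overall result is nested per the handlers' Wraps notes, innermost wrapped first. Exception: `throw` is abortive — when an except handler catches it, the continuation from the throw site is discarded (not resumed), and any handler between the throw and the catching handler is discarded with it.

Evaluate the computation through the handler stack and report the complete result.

Answer: [(13, (2)), (13, (1)), (13, (4)), (13, (2)), (13, (1)), (13, (4))]

Step-by-step:
choose[4, 4] @ H3
  branch[0] choose=4:
    choose[2, 1, 4] @ H3
      branch[0] choose=2:
        tell(2) @ H2 ⇒ log+=2
        H0 returns 13
        H1 returns 13
        H2 returns (13, (2))
        H3 returns [(13, (2))]
      branch[1] choose=1:
        tell(1) @ H2 ⇒ log+=1
        H0 returns 13
        H1 returns 13
        H2 returns (13, (1))
        H3 returns [(13, (1))]
      branch[2] choose=4:
        tell(4) @ H2 ⇒ log+=4
        H0 returns 13
        H1 returns 13
        H2 returns (13, (4))
        H3 returns [(13, (4))]
  branch[1] choose=4:
    choose[2, 1, 4] @ H3
      branch[0] choose=2:
        tell(2) @ H2 ⇒ log+=2
        H0 returns 13
        H1 returns 13
        H2 returns (13, (2))
        H3 returns [(13, (2))]
      branch[1] choose=1:
        tell(1) @ H2 ⇒ log+=1
        H0 returns 13
        H1 returns 13
        H2 returns (13, (1))
        H3 returns [(13, (1))]
      branch[2] choose=4:
        tell(4) @ H2 ⇒ log+=4
        H0 returns 13
        H1 returns 13
        H2 returns (13, (4))
        H3 returns [(13, (4))]
= [(13, (2)), (13, (1)), (13, (4)), (13, (2)), (13, (1)), (13, (4))]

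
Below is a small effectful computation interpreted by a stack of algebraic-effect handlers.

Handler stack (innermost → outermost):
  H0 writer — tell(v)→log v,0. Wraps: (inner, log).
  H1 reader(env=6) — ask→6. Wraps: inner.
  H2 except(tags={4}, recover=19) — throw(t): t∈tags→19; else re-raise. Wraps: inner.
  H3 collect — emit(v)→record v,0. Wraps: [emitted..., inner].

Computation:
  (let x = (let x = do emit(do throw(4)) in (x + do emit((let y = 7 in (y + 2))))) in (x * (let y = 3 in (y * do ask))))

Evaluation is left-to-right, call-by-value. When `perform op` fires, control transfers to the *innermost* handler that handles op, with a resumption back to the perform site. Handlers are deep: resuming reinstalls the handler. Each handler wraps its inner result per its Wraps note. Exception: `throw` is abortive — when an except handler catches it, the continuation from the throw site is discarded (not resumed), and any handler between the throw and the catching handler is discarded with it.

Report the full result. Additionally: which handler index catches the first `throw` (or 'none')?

Evaluation trace:
throw(4) @ H2 caught ⇒ 19
H3 returns [19]
= [19]

Answer: [19] ; first throw caught by: H2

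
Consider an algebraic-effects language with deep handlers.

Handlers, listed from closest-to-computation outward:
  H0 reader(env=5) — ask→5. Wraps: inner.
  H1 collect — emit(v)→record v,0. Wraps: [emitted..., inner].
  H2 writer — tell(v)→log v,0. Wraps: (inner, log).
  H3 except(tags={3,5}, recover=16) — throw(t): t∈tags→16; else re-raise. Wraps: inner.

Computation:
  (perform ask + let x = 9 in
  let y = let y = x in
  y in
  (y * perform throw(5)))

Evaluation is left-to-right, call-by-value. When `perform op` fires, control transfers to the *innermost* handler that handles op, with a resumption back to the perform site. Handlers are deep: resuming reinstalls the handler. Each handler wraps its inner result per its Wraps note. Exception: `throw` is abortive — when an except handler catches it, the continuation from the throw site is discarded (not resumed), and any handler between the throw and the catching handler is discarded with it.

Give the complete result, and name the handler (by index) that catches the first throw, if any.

Answer: 16 ; first throw caught by: H3

Evaluation trace:
ask @ H0 ⇒ 5
throw(5) @ H3 caught ⇒ 16
= 16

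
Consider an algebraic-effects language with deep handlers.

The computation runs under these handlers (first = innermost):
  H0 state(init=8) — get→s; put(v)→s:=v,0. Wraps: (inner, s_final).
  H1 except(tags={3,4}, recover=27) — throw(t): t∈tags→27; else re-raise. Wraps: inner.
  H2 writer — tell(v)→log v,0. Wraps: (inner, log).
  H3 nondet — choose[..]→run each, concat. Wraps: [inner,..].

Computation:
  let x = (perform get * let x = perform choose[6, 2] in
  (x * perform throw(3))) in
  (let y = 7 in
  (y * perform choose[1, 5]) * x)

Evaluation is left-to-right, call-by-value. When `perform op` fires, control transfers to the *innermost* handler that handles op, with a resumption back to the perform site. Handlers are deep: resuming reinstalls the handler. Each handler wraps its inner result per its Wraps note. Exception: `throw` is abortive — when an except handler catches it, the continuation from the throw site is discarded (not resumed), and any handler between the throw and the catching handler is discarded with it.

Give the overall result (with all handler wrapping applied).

Evaluation trace:
get @ H0 ⇒ 8
choose[6, 2] @ H3
  branch[0] choose=6:
    throw(3) @ H1 caught ⇒ 27
    H2 returns (27, ())
    H3 returns [(27, ())]
  branch[1] choose=2:
    throw(3) @ H1 caught ⇒ 27
    H2 returns (27, ())
    H3 returns [(27, ())]
= [(27, ()), (27, ())]

Answer: [(27, ()), (27, ())]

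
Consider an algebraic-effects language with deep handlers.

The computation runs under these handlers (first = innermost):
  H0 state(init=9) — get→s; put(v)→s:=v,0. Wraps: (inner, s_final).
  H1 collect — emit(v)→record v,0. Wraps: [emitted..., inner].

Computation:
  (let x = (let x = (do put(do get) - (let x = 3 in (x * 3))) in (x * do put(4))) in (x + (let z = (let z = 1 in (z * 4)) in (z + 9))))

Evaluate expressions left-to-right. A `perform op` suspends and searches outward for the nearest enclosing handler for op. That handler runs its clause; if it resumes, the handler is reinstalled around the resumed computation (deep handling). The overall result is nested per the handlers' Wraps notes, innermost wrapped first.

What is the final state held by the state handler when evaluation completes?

Step-by-step:
get @ H0 ⇒ 9
put(9) @ H0 ⇒ s:=9
put(4) @ H0 ⇒ s:=4
H0 returns (13, 4)
H1 returns [(13, 4)]
= [(13, 4)]

Answer: 4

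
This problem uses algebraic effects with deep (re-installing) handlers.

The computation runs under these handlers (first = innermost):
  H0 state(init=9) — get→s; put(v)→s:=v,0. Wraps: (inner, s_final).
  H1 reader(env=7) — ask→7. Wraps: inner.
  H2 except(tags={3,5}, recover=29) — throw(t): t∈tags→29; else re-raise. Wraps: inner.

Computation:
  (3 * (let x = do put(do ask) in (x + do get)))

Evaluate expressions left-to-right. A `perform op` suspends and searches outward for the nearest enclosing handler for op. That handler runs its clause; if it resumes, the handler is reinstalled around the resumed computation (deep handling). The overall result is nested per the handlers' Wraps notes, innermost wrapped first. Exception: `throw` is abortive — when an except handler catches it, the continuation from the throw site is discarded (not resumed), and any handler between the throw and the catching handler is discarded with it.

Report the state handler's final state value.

Answer: 7

Step-by-step:
ask @ H1 ⇒ 7
put(7) @ H0 ⇒ s:=7
get @ H0 ⇒ 7
H0 returns (21, 7)
H1 returns (21, 7)
H2 returns (21, 7)
= (21, 7)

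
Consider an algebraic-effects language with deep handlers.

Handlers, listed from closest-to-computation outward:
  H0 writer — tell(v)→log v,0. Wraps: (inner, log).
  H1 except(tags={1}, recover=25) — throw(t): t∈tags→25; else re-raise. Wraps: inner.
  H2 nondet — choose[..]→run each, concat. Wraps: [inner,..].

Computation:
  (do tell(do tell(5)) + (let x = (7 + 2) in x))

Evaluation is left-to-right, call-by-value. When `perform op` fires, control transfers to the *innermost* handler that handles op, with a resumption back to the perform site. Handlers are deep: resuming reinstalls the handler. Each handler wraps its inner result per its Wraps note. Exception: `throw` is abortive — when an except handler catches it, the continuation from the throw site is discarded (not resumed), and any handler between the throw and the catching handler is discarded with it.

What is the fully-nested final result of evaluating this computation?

Answer: [(9, (5, 0))]

Working:
tell(5) @ H0 ⇒ log+=5
tell(0) @ H0 ⇒ log+=0
H0 returns (9, (5, 0))
H1 returns (9, (5, 0))
H2 returns [(9, (5, 0))]
= [(9, (5, 0))]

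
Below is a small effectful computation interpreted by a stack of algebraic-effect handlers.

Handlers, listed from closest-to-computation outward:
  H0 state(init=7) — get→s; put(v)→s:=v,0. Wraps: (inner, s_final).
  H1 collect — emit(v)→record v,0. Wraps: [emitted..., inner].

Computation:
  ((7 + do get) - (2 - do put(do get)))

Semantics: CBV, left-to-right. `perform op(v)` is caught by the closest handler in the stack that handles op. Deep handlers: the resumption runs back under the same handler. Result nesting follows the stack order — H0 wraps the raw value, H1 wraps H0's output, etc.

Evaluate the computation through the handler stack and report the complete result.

Evaluation trace:
get @ H0 ⇒ 7
get @ H0 ⇒ 7
put(7) @ H0 ⇒ s:=7
H0 returns (12, 7)
H1 returns [(12, 7)]
= [(12, 7)]

Answer: [(12, 7)]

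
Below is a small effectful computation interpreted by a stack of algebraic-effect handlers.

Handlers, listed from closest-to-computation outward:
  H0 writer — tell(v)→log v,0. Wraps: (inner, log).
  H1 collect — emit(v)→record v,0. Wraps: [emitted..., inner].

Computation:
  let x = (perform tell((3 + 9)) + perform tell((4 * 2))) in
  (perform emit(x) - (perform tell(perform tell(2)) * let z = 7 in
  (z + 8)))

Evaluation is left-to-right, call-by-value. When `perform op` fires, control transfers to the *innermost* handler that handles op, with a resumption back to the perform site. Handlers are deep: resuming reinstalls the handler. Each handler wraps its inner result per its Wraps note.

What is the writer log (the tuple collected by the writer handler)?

Step-by-step:
tell(12) @ H0 ⇒ log+=12
tell(8) @ H0 ⇒ log+=8
emit(0) @ H1 ⇒ out+=0
tell(2) @ H0 ⇒ log+=2
tell(0) @ H0 ⇒ log+=0
H0 returns (0, (12, 8, 2, 0))
H1 returns [0, (0, (12, 8, 2, 0))]
= [0, (0, (12, 8, 2, 0))]

Answer: (12, 8, 2, 0)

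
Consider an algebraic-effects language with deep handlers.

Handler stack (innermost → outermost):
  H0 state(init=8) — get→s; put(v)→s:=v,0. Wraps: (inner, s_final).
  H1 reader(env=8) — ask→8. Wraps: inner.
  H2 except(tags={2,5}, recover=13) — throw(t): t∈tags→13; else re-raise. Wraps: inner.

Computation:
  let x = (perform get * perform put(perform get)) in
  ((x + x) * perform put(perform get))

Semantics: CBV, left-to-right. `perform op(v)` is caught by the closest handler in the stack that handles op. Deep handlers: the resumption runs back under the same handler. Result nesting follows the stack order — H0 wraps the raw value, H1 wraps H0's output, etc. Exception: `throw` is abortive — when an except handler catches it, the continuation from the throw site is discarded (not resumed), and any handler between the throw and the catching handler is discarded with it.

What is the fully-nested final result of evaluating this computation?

Answer: (0, 8)

Step-by-step:
get @ H0 ⇒ 8
get @ H0 ⇒ 8
put(8) @ H0 ⇒ s:=8
get @ H0 ⇒ 8
put(8) @ H0 ⇒ s:=8
H0 returns (0, 8)
H1 returns (0, 8)
H2 returns (0, 8)
= (0, 8)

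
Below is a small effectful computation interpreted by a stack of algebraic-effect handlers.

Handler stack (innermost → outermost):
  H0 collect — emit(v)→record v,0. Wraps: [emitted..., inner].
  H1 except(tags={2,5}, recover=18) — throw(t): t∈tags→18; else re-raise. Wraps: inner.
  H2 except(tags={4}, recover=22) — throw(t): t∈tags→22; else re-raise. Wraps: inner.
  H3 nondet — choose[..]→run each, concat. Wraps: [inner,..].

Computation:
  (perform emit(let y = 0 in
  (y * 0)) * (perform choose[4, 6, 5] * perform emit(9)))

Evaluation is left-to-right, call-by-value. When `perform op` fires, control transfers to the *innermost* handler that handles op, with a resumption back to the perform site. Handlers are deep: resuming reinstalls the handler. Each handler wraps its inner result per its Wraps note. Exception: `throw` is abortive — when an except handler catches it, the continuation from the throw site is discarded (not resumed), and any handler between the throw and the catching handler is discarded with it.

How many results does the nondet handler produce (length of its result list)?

Answer: 3

Evaluation trace:
emit(0) @ H0 ⇒ out+=0
choose[4, 6, 5] @ H3
  branch[0] choose=4:
    emit(9) @ H0 ⇒ out+=9
    H0 returns [0, 9, 0]
    H1 returns [0, 9, 0]
    H2 returns [0, 9, 0]
    H3 returns [[0, 9, 0]]
  branch[1] choose=6:
    emit(9) @ H0 ⇒ out+=9
    H0 returns [0, 9, 0]
    H1 returns [0, 9, 0]
    H2 returns [0, 9, 0]
    H3 returns [[0, 9, 0]]
  branch[2] choose=5:
    emit(9) @ H0 ⇒ out+=9
    H0 returns [0, 9, 0]
    H1 returns [0, 9, 0]
    H2 returns [0, 9, 0]
    H3 returns [[0, 9, 0]]
= [[0, 9, 0], [0, 9, 0], [0, 9, 0]]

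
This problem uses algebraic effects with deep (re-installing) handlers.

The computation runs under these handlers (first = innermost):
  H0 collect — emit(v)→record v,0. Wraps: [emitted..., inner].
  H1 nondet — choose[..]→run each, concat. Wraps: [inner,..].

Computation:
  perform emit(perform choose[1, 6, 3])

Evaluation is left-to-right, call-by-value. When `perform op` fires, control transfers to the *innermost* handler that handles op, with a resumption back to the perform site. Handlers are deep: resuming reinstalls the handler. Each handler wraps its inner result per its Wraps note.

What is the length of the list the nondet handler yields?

Answer: 3

Working:
choose[1, 6, 3] @ H1
  branch[0] choose=1:
    emit(1) @ H0 ⇒ out+=1
    H0 returns [1, 0]
    H1 returns [[1, 0]]
  branch[1] choose=6:
    emit(6) @ H0 ⇒ out+=6
    H0 returns [6, 0]
    H1 returns [[6, 0]]
  branch[2] choose=3:
    emit(3) @ H0 ⇒ out+=3
    H0 returns [3, 0]
    H1 returns [[3, 0]]
= [[1, 0], [6, 0], [3, 0]]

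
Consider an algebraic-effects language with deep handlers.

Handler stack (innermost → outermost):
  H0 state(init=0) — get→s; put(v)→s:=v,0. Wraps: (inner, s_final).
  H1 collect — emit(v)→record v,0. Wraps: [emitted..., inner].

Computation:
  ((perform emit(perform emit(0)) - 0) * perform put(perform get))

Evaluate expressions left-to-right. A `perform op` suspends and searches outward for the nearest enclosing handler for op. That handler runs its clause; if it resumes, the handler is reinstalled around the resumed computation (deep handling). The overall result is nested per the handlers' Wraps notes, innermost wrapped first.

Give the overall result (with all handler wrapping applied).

Answer: [0, 0, (0, 0)]

Working:
emit(0) @ H1 ⇒ out+=0
emit(0) @ H1 ⇒ out+=0
get @ H0 ⇒ 0
put(0) @ H0 ⇒ s:=0
H0 returns (0, 0)
H1 returns [0, 0, (0, 0)]
= [0, 0, (0, 0)]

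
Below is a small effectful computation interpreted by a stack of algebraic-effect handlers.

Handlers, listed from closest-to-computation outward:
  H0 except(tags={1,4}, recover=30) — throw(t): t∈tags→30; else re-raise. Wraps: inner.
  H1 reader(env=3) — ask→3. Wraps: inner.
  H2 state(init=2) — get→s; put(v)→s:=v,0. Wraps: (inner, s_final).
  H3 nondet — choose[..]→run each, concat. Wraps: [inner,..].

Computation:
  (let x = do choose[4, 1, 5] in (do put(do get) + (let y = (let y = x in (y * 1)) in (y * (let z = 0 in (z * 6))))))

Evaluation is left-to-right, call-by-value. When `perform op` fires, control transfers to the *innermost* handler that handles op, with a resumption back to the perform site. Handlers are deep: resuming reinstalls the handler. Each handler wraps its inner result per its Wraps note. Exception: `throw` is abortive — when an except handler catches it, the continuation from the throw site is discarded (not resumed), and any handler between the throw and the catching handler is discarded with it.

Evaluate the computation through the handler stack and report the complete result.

Answer: [(0, 2), (0, 2), (0, 2)]

Working:
choose[4, 1, 5] @ H3
  branch[0] choose=4:
    get @ H2 ⇒ 2
    put(2) @ H2 ⇒ s:=2
    H0 returns 0
    H1 returns 0
    H2 returns (0, 2)
    H3 returns [(0, 2)]
  branch[1] choose=1:
    get @ H2 ⇒ 2
    put(2) @ H2 ⇒ s:=2
    H0 returns 0
    H1 returns 0
    H2 returns (0, 2)
    H3 returns [(0, 2)]
  branch[2] choose=5:
    get @ H2 ⇒ 2
    put(2) @ H2 ⇒ s:=2
    H0 returns 0
    H1 returns 0
    H2 returns (0, 2)
    H3 returns [(0, 2)]
= [(0, 2), (0, 2), (0, 2)]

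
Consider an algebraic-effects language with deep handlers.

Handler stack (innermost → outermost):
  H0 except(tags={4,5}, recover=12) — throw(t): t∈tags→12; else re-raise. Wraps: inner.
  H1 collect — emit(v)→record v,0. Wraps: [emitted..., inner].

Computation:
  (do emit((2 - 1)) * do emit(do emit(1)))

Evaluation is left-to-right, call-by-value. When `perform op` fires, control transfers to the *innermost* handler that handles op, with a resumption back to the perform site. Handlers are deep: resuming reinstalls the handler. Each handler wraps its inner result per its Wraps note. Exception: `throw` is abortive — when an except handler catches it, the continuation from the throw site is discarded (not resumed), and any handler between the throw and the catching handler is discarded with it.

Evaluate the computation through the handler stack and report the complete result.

Answer: [1, 1, 0, 0]

Evaluation trace:
emit(1) @ H1 ⇒ out+=1
emit(1) @ H1 ⇒ out+=1
emit(0) @ H1 ⇒ out+=0
H0 returns 0
H1 returns [1, 1, 0, 0]
= [1, 1, 0, 0]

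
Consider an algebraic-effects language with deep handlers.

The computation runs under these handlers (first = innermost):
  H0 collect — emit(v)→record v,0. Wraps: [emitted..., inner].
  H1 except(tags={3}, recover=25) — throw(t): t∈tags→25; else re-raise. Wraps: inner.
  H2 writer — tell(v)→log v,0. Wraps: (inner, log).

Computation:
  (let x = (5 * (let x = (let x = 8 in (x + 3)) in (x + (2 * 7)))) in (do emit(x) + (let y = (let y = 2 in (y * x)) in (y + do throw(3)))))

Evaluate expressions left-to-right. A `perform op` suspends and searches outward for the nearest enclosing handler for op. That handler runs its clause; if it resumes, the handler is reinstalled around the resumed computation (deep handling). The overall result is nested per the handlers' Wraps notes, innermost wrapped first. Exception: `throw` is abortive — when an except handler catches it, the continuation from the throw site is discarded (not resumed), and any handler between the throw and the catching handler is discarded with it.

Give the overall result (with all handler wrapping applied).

Answer: (25, ())

Working:
emit(125) @ H0 ⇒ out+=125
throw(3) @ H1 caught ⇒ 25
H2 returns (25, ())
= (25, ())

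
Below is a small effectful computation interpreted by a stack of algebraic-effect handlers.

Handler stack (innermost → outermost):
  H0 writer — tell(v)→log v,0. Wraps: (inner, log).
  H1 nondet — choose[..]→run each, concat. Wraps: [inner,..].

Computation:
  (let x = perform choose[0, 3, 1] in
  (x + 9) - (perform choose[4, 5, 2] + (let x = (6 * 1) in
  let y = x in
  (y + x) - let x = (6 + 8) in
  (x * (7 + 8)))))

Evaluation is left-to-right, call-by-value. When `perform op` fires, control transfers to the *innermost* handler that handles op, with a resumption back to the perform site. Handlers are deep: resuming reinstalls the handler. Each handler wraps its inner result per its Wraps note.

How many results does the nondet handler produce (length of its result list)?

Answer: 9

Step-by-step:
choose[0, 3, 1] @ H1
  branch[0] choose=0:
    choose[4, 5, 2] @ H1
      branch[0] choose=4:
        H0 returns (203, ())
        H1 returns [(203, ())]
      branch[1] choose=5:
        H0 returns (202, ())
        H1 returns [(202, ())]
      branch[2] choose=2:
        H0 returns (205, ())
        H1 returns [(205, ())]
  branch[1] choose=3:
    choose[4, 5, 2] @ H1
      branch[0] choose=4:
        H0 returns (206, ())
        H1 returns [(206, ())]
      branch[1] choose=5:
        H0 returns (205, ())
        H1 returns [(205, ())]
      branch[2] choose=2:
        H0 returns (208, ())
        H1 returns [(208, ())]
  branch[2] choose=1:
    choose[4, 5, 2] @ H1
      branch[0] choose=4:
        H0 returns (204, ())
        H1 returns [(204, ())]
      branch[1] choose=5:
        H0 returns (203, ())
        H1 returns [(203, ())]
      branch[2] choose=2:
        H0 returns (206, ())
        H1 returns [(206, ())]
= [(203, ()), (202, ()), (205, ()), (206, ()), (205, ()), (208, ()), (204, ()), (203, ()), (206, ())]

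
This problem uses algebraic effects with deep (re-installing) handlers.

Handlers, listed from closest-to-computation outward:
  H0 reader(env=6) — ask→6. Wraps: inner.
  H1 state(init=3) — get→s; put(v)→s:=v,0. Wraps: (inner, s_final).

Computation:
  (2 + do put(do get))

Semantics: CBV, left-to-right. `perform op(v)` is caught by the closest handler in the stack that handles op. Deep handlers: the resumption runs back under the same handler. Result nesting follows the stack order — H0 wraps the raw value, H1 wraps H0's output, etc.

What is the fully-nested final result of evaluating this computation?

Step-by-step:
get @ H1 ⇒ 3
put(3) @ H1 ⇒ s:=3
H0 returns 2
H1 returns (2, 3)
= (2, 3)

Answer: (2, 3)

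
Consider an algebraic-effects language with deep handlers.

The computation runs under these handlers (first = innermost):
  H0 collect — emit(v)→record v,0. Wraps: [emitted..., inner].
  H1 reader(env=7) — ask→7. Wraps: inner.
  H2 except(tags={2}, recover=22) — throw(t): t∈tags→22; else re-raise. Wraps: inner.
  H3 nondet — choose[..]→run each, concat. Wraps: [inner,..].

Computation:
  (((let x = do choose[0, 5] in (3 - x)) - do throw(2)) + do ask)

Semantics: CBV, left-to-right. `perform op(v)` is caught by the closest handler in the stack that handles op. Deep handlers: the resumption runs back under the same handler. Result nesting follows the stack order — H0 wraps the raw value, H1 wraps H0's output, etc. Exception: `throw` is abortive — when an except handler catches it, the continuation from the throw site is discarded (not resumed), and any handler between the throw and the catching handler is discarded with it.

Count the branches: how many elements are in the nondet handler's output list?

Evaluation trace:
choose[0, 5] @ H3
  branch[0] choose=0:
    throw(2) @ H2 caught ⇒ 22
    H3 returns [22]
  branch[1] choose=5:
    throw(2) @ H2 caught ⇒ 22
    H3 returns [22]
= [22, 22]

Answer: 2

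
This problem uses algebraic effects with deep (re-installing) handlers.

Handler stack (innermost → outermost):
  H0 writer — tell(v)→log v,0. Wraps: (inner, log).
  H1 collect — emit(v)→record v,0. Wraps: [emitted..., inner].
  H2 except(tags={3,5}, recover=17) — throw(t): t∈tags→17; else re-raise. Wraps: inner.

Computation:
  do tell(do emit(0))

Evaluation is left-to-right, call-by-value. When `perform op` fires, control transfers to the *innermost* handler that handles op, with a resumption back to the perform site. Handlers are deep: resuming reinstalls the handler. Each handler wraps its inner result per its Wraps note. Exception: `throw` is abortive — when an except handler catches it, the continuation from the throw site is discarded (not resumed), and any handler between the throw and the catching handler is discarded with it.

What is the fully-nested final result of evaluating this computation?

Evaluation trace:
emit(0) @ H1 ⇒ out+=0
tell(0) @ H0 ⇒ log+=0
H0 returns (0, (0))
H1 returns [0, (0, (0))]
H2 returns [0, (0, (0))]
= [0, (0, (0))]

Answer: [0, (0, (0))]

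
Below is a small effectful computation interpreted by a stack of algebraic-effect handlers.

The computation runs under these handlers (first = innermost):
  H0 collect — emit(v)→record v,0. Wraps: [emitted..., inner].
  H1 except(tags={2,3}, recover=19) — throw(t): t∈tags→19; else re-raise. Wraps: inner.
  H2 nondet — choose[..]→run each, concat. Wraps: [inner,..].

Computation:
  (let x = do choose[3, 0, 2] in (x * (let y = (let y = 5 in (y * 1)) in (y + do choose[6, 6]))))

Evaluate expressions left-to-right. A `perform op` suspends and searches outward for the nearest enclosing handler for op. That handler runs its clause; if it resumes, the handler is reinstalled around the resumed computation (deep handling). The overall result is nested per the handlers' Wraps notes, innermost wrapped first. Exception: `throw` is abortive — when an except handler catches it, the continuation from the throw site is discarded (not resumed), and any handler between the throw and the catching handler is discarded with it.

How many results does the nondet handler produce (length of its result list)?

Answer: 6

Evaluation trace:
choose[3, 0, 2] @ H2
  branch[0] choose=3:
    choose[6, 6] @ H2
      branch[0] choose=6:
        H0 returns [33]
        H1 returns [33]
        H2 returns [[33]]
      branch[1] choose=6:
        H0 returns [33]
        H1 returns [33]
        H2 returns [[33]]
  branch[1] choose=0:
    choose[6, 6] @ H2
      branch[0] choose=6:
        H0 returns [0]
        H1 returns [0]
        H2 returns [[0]]
      branch[1] choose=6:
        H0 returns [0]
        H1 returns [0]
        H2 returns [[0]]
  branch[2] choose=2:
    choose[6, 6] @ H2
      branch[0] choose=6:
        H0 returns [22]
        H1 returns [22]
        H2 returns [[22]]
      branch[1] choose=6:
        H0 returns [22]
        H1 returns [22]
        H2 returns [[22]]
= [[33], [33], [0], [0], [22], [22]]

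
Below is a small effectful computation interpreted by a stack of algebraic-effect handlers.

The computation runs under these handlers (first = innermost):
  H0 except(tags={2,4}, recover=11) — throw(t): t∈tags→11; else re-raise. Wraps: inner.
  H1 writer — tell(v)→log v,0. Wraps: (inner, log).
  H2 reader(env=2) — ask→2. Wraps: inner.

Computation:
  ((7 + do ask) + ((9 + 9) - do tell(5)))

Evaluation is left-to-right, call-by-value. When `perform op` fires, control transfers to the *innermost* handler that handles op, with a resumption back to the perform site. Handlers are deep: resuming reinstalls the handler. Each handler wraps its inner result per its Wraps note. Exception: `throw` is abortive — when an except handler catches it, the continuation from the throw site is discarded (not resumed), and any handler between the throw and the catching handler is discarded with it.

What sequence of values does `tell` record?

Answer: (5)

Evaluation trace:
ask @ H2 ⇒ 2
tell(5) @ H1 ⇒ log+=5
H0 returns 27
H1 returns (27, (5))
H2 returns (27, (5))
= (27, (5))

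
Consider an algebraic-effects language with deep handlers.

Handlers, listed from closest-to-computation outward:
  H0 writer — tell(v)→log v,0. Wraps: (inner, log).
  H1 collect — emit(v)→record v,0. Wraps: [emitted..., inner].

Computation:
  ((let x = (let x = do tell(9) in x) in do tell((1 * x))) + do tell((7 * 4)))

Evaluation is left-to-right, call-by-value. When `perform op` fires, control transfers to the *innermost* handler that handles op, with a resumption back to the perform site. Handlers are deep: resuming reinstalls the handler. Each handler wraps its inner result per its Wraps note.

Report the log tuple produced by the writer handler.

Answer: (9, 0, 28)

Working:
tell(9) @ H0 ⇒ log+=9
tell(0) @ H0 ⇒ log+=0
tell(28) @ H0 ⇒ log+=28
H0 returns (0, (9, 0, 28))
H1 returns [(0, (9, 0, 28))]
= [(0, (9, 0, 28))]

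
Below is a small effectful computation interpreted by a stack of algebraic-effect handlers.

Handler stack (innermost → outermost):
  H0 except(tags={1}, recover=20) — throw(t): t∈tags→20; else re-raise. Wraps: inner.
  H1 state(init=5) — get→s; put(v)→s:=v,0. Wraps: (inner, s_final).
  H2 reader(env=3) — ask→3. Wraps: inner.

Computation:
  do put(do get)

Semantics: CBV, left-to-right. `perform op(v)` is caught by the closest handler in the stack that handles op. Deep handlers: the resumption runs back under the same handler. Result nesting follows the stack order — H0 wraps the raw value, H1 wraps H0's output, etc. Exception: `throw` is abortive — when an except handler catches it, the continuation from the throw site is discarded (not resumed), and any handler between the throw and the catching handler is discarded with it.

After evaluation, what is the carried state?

Working:
get @ H1 ⇒ 5
put(5) @ H1 ⇒ s:=5
H0 returns 0
H1 returns (0, 5)
H2 returns (0, 5)
= (0, 5)

Answer: 5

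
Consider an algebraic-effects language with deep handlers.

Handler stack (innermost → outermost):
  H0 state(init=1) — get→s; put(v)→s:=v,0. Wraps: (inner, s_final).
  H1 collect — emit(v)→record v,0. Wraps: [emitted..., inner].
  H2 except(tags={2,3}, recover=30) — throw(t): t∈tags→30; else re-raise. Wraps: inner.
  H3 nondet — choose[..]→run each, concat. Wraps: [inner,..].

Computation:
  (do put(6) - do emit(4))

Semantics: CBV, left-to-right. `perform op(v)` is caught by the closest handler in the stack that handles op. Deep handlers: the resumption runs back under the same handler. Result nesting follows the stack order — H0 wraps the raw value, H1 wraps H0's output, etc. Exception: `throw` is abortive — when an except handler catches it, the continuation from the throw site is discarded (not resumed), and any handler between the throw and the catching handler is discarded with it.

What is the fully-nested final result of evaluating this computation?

Answer: [[4, (0, 6)]]

Step-by-step:
put(6) @ H0 ⇒ s:=6
emit(4) @ H1 ⇒ out+=4
H0 returns (0, 6)
H1 returns [4, (0, 6)]
H2 returns [4, (0, 6)]
H3 returns [[4, (0, 6)]]
= [[4, (0, 6)]]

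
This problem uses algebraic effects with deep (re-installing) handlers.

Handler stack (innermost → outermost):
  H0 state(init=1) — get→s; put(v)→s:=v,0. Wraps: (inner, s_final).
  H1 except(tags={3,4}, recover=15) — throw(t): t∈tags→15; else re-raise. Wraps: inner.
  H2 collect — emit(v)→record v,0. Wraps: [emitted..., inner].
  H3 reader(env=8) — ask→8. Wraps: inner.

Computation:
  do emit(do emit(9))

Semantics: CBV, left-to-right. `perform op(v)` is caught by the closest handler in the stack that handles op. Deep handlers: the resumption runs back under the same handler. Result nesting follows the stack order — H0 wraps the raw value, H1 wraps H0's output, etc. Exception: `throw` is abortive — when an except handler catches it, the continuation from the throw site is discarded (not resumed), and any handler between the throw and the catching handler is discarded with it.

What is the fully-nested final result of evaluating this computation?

Answer: [9, 0, (0, 1)]

Evaluation trace:
emit(9) @ H2 ⇒ out+=9
emit(0) @ H2 ⇒ out+=0
H0 returns (0, 1)
H1 returns (0, 1)
H2 returns [9, 0, (0, 1)]
H3 returns [9, 0, (0, 1)]
= [9, 0, (0, 1)]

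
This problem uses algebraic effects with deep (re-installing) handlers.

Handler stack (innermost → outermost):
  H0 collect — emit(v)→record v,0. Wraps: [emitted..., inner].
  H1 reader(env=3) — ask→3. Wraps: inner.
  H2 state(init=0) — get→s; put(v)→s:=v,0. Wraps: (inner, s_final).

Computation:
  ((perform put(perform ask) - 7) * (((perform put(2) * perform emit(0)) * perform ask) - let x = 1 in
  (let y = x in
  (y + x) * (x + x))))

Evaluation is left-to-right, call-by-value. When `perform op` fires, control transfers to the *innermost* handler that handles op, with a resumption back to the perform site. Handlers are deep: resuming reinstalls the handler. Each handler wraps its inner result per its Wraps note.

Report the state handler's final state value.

Answer: 2

Working:
ask @ H1 ⇒ 3
put(3) @ H2 ⇒ s:=3
put(2) @ H2 ⇒ s:=2
emit(0) @ H0 ⇒ out+=0
ask @ H1 ⇒ 3
H0 returns [0, 28]
H1 returns [0, 28]
H2 returns ([0, 28], 2)
= ([0, 28], 2)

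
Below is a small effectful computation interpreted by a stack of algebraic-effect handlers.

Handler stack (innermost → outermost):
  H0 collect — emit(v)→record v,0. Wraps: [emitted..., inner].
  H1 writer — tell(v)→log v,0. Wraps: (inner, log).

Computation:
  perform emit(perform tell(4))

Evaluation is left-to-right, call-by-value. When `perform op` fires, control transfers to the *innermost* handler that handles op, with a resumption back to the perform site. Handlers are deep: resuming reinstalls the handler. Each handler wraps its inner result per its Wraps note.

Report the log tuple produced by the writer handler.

Working:
tell(4) @ H1 ⇒ log+=4
emit(0) @ H0 ⇒ out+=0
H0 returns [0, 0]
H1 returns ([0, 0], (4))
= ([0, 0], (4))

Answer: (4)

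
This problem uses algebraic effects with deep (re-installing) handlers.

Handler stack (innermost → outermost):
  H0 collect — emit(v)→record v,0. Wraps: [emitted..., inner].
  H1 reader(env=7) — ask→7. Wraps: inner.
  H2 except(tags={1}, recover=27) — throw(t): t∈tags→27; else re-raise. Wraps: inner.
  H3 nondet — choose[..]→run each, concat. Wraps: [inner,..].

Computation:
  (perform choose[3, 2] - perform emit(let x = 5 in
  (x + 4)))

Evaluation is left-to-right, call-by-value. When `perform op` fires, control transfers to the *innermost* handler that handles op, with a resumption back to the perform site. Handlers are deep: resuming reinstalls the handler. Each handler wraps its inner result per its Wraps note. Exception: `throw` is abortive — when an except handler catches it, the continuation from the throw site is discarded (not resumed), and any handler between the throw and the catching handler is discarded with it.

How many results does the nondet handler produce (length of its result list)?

Working:
choose[3, 2] @ H3
  branch[0] choose=3:
    emit(9) @ H0 ⇒ out+=9
    H0 returns [9, 3]
    H1 returns [9, 3]
    H2 returns [9, 3]
    H3 returns [[9, 3]]
  branch[1] choose=2:
    emit(9) @ H0 ⇒ out+=9
    H0 returns [9, 2]
    H1 returns [9, 2]
    H2 returns [9, 2]
    H3 returns [[9, 2]]
= [[9, 3], [9, 2]]

Answer: 2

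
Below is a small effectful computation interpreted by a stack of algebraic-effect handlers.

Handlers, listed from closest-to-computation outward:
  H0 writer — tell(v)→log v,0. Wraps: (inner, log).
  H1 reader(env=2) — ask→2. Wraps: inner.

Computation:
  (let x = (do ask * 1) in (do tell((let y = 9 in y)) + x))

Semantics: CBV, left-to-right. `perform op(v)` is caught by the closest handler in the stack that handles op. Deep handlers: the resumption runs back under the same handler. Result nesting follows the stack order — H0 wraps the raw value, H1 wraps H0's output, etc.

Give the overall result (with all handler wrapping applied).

Answer: (2, (9))

Evaluation trace:
ask @ H1 ⇒ 2
tell(9) @ H0 ⇒ log+=9
H0 returns (2, (9))
H1 returns (2, (9))
= (2, (9))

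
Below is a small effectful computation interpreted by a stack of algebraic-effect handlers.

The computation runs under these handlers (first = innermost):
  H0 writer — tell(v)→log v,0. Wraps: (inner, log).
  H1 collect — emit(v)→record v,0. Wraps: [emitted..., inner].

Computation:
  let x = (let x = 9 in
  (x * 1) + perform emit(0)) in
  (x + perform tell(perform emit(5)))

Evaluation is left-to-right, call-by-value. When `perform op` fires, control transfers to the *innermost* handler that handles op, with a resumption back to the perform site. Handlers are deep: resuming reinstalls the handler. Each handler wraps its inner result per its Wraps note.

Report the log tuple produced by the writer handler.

Evaluation trace:
emit(0) @ H1 ⇒ out+=0
emit(5) @ H1 ⇒ out+=5
tell(0) @ H0 ⇒ log+=0
H0 returns (9, (0))
H1 returns [0, 5, (9, (0))]
= [0, 5, (9, (0))]

Answer: (0)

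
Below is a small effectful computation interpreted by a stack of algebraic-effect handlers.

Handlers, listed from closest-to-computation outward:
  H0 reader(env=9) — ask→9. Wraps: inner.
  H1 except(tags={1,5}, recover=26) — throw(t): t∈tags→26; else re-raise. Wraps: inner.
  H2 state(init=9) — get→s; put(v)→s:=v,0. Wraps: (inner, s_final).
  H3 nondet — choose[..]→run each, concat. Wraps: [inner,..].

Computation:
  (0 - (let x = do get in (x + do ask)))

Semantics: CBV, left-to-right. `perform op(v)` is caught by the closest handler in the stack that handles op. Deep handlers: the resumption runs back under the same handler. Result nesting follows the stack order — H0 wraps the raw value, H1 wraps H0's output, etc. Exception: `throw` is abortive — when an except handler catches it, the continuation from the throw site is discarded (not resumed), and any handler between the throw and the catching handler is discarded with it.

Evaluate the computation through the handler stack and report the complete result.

Step-by-step:
get @ H2 ⇒ 9
ask @ H0 ⇒ 9
H0 returns -18
H1 returns -18
H2 returns (-18, 9)
H3 returns [(-18, 9)]
= [(-18, 9)]

Answer: [(-18, 9)]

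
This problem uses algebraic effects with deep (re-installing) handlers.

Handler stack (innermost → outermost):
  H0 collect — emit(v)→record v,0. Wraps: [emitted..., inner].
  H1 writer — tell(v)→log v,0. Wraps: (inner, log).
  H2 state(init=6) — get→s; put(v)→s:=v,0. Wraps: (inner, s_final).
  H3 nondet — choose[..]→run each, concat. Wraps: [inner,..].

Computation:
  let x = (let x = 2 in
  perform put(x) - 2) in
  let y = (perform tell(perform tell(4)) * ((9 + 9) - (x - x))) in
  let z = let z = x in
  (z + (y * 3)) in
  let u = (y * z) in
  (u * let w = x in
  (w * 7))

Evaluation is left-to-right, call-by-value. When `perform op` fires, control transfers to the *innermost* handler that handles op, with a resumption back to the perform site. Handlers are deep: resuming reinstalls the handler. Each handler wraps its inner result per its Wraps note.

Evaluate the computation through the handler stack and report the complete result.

Answer: [(([0], (4, 0)), 2)]

Working:
put(2) @ H2 ⇒ s:=2
tell(4) @ H1 ⇒ log+=4
tell(0) @ H1 ⇒ log+=0
H0 returns [0]
H1 returns ([0], (4, 0))
H2 returns (([0], (4, 0)), 2)
H3 returns [(([0], (4, 0)), 2)]
= [(([0], (4, 0)), 2)]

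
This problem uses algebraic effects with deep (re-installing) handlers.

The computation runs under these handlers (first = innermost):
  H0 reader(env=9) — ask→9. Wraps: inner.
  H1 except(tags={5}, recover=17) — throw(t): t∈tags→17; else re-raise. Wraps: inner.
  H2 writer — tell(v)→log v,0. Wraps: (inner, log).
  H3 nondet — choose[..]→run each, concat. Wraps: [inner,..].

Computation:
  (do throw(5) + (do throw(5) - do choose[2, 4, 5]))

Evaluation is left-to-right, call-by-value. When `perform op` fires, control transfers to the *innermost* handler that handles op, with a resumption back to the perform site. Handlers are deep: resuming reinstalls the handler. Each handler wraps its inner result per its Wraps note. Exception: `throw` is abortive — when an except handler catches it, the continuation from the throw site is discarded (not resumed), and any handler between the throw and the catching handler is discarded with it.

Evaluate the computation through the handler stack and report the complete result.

Step-by-step:
throw(5) @ H1 caught ⇒ 17
H2 returns (17, ())
H3 returns [(17, ())]
= [(17, ())]

Answer: [(17, ())]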